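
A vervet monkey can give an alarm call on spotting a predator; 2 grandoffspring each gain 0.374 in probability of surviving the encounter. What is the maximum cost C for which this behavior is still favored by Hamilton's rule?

r to a grandoffspring = 1/4 (two parent–offspring links: r = (1/2)^2 = 1/4).
Hamilton's rule: n·r·B > C, so the trait is favored while C < n·r·B = 2·0.25·0.374 = 0.187.

0.187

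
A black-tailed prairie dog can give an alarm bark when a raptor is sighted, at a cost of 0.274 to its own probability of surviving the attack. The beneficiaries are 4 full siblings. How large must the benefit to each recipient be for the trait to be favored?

r to a full sibling = 0.5 (full sibs share both parents — two paths of length 2: r = 2·(1/2)^2 = 1/2).
Hamilton's rule with n recipients of equal r: n·r·B > C, so B > C/(n·r) = 0.274/(4·0.5) = 0.137.

0.137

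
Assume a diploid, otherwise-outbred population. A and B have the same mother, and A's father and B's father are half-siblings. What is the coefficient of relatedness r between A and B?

0.3125

Independent pedigree routes through distinct common ancestors add.
A and B are related in two ways: half-sibs through their shared mother (r = 1/4) and half first cousins through their fathers (r = 1/16).
r = 1/4 + 1/16 = 0.3125.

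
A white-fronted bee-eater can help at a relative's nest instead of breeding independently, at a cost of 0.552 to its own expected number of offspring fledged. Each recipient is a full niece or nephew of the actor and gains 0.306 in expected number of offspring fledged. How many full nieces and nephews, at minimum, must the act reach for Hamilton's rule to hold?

r to a full niece or nephew = 1/4 (full aunt/uncle↔niece/nephew: two paths of length 3 through the shared grandparent pair: r = 2·(1/2)^3 = 1/4).
Hamilton's rule: n·r·B > C  ⇒  n > C/(r·B) = 0.552/(0.25·0.306) = 7.216.
The smallest integer exceeding 7.216 is 8.

8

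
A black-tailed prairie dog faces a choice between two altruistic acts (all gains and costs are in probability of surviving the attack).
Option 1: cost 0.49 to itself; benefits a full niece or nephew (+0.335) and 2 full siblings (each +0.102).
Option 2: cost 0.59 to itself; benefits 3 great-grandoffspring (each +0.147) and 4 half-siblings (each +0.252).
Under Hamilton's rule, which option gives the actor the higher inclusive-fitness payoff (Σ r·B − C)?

Option 1: r to a full niece or nephew = 0.25.
Option 1: r to a full sibling = 0.5.
Option 1: Σ r·B − C = (1·0.25·0.335 + 2·0.5·0.102) − 0.49 = -0.30425.
Option 2: r to a great-grandoffspring = 0.125.
Option 2: r to a half-sibling = 0.25.
Option 2: Σ r·B − C = (3·0.125·0.147 + 4·0.25·0.252) − 0.59 = -0.282875.
Option 2 has the higher net inclusive-fitness payoff.

Option 2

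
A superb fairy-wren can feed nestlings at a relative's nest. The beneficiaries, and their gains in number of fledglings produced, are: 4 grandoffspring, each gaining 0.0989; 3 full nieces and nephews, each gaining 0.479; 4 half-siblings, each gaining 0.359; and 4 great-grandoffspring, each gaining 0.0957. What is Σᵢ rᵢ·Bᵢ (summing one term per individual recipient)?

0.865

r to a grandoffspring = 0.25 (two parent–offspring links: r = (1/2)^2 = 1/4).
r to a full niece or nephew = 0.25 (full aunt/uncle↔niece/nephew: two paths of length 3 through the shared grandparent pair: r = 2·(1/2)^3 = 1/4).
r to a half-sibling = 1/4 (half-sibs share one parent — one path of length 2: r = (1/2)^2 = 1/4).
r to a great-grandoffspring = 1/8 (three parent–offspring links: r = (1/2)^3 = 1/8).
Summing one r·B term per recipient: 4·0.25·0.0989 + 3·0.25·0.479 + 4·0.25·0.359 + 4·0.125·0.0957 = 0.865.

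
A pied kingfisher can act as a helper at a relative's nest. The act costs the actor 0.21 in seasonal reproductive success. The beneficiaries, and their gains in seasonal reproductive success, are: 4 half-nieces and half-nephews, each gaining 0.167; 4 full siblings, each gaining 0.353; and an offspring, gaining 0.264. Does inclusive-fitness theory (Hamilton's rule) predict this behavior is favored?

Hamilton's rule: the trait is favored when the sum of r·B over every recipient exceeds the actor's cost C.
r to a half-niece or half-nephew = 0.125 (half-aunt/uncle↔niece/nephew: one path of length 3: r = (1/2)^3 = 1/8).
r to a full sibling = 0.5 (full sibs share both parents — two paths of length 2: r = 2·(1/2)^2 = 1/2).
r to an offspring = 1/2 (one parent–offspring link: r = (1/2)^1 = 1/2).
Summing one r·B term per recipient: 4·0.125·0.167 + 4·0.5·0.353 + 1·0.5·0.264 = 0.9215.
0.9215 > 0.21: the indirect benefit exceeds the cost.

Yes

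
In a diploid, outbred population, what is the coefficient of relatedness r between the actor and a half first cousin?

0.0625

Each parent–offspring link contributes a factor of 1/2, and independent paths through distinct common ancestors add.
Half first cousins share one grandparent — one path of length 4: r = (1/2)^4 = 1/16.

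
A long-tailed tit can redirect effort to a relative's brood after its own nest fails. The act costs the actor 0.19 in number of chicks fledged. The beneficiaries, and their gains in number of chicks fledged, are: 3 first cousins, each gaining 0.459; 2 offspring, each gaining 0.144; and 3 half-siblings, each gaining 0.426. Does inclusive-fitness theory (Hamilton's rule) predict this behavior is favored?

Yes

Hamilton's rule: the trait is favored when the sum of r·B over every recipient exceeds the actor's cost C.
r to a first cousin = 0.125 (first cousins share one grandparent pair — two paths of length 4: r = 2·(1/2)^4 = 1/8).
r to an offspring = 1/2 (one parent–offspring link: r = (1/2)^1 = 1/2).
r to a half-sibling = 0.25 (half-sibs share one parent — one path of length 2: r = (1/2)^2 = 1/4).
Summing one r·B term per recipient: 3·0.125·0.459 + 2·0.5·0.144 + 3·0.25·0.426 = 0.635625.
0.635625 > 0.19: the indirect benefit exceeds the cost.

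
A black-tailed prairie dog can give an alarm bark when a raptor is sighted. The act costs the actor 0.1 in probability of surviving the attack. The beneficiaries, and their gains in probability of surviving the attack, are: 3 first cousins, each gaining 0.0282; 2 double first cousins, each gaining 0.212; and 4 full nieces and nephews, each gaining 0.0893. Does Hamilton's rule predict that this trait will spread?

Yes

Hamilton's rule: the trait is favored when the sum of r·B over every recipient exceeds the actor's cost C.
r to a first cousin = 1/8 (first cousins share one grandparent pair — two paths of length 4: r = 2·(1/2)^4 = 1/8).
r to a double first cousin = 0.25 (double first cousins share both grandparent pairs — four paths of length 4: r = 4·(1/2)^4 = 1/4).
r to a full niece or nephew = 1/4 (full aunt/uncle↔niece/nephew: two paths of length 3 through the shared grandparent pair: r = 2·(1/2)^3 = 1/4).
Summing one r·B term per recipient: 3·0.125·0.0282 + 2·0.25·0.212 + 4·0.25·0.0893 = 0.205875.
0.205875 > 0.1: the indirect benefit exceeds the cost.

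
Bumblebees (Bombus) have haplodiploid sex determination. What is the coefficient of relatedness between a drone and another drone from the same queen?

Haploid brothers each carry a random half of the queen's diploid genome, so on average they share half: r = 1/2.

0.5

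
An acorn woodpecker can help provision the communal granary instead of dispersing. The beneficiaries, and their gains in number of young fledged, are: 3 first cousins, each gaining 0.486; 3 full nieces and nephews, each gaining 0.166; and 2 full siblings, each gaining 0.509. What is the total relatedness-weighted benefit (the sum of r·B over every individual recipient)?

0.81575

r to a first cousin = 1/8 (first cousins share one grandparent pair — two paths of length 4: r = 2·(1/2)^4 = 1/8).
r to a full niece or nephew = 0.25 (full aunt/uncle↔niece/nephew: two paths of length 3 through the shared grandparent pair: r = 2·(1/2)^3 = 1/4).
r to a full sibling = 1/2 (full sibs share both parents — two paths of length 2: r = 2·(1/2)^2 = 1/2).
Summing one r·B term per recipient: 3·0.125·0.486 + 3·0.25·0.166 + 2·0.5·0.509 = 0.81575.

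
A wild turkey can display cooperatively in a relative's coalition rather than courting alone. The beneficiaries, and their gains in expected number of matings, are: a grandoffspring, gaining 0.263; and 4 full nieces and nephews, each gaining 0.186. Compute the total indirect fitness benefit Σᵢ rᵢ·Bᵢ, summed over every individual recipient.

r to a grandoffspring = 0.25 (two parent–offspring links: r = (1/2)^2 = 1/4).
r to a full niece or nephew = 1/4 (full aunt/uncle↔niece/nephew: two paths of length 3 through the shared grandparent pair: r = 2·(1/2)^3 = 1/4).
Summing one r·B term per recipient: 1·0.25·0.263 + 4·0.25·0.186 = 0.25175.

0.25175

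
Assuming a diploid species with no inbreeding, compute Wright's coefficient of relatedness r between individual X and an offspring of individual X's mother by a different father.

0.25

Each parent–offspring link contributes a factor of 1/2, and independent paths through distinct common ancestors add.
Half-sibs share one parent — one path of length 2: r = (1/2)^2 = 1/4.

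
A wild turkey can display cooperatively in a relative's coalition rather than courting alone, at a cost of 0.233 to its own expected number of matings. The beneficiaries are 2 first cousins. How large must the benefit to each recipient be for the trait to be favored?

r to a first cousin = 0.125 (first cousins share one grandparent pair — two paths of length 4: r = 2·(1/2)^4 = 1/8).
Hamilton's rule with n recipients of equal r: n·r·B > C, so B > C/(n·r) = 0.233/(2·0.125) = 0.932.

0.932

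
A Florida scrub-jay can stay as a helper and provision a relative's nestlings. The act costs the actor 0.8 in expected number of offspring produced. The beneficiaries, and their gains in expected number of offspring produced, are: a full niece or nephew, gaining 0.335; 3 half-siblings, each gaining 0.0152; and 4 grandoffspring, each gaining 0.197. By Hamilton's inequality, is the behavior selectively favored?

No

Hamilton's rule: the trait is favored when the sum of r·B over every recipient exceeds the actor's cost C.
r to a full niece or nephew = 0.25 (full aunt/uncle↔niece/nephew: two paths of length 3 through the shared grandparent pair: r = 2·(1/2)^3 = 1/4).
r to a half-sibling = 0.25 (half-sibs share one parent — one path of length 2: r = (1/2)^2 = 1/4).
r to a grandoffspring = 1/4 (two parent–offspring links: r = (1/2)^2 = 1/4).
Summing one r·B term per recipient: 1·0.25·0.335 + 3·0.25·0.0152 + 4·0.25·0.197 = 0.29215.
0.29215 < 0.8: the indirect benefit is less than the cost.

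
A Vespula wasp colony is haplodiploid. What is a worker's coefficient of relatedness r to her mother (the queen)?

0.5

One meiotic link between diploid queen and diploid daughter: r = 1/2.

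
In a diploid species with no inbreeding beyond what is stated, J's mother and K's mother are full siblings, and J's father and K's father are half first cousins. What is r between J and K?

0.140625

Independent pedigree routes through distinct common ancestors add.
J and K are related in two ways: first cousins through their mothers (r = 1/8) and half second cousins through their fathers (r = 1/64).
r = 1/8 + 1/64 = 0.140625.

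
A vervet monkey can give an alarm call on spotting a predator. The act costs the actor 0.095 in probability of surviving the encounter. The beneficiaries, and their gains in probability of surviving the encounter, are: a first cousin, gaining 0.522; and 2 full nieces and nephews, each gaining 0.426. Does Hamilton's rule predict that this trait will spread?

Yes

Hamilton's rule: the trait is favored when the sum of r·B over every recipient exceeds the actor's cost C.
r to a first cousin = 0.125 (first cousins share one grandparent pair — two paths of length 4: r = 2·(1/2)^4 = 1/8).
r to a full niece or nephew = 1/4 (full aunt/uncle↔niece/nephew: two paths of length 3 through the shared grandparent pair: r = 2·(1/2)^3 = 1/4).
Summing one r·B term per recipient: 1·0.125·0.522 + 2·0.25·0.426 = 0.27825.
0.27825 > 0.095: the indirect benefit exceeds the cost.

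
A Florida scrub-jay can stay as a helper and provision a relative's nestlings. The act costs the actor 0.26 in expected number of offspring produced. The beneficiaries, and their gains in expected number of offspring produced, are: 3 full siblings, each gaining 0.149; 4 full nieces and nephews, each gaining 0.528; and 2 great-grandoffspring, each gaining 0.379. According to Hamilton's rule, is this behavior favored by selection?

Hamilton's rule: the trait is favored when the sum of r·B over every recipient exceeds the actor's cost C.
r to a full sibling = 1/2 (full sibs share both parents — two paths of length 2: r = 2·(1/2)^2 = 1/2).
r to a full niece or nephew = 0.25 (full aunt/uncle↔niece/nephew: two paths of length 3 through the shared grandparent pair: r = 2·(1/2)^3 = 1/4).
r to a great-grandoffspring = 1/8 (three parent–offspring links: r = (1/2)^3 = 1/8).
Summing one r·B term per recipient: 3·0.5·0.149 + 4·0.25·0.528 + 2·0.125·0.379 = 0.84625.
0.84625 > 0.26: the indirect benefit exceeds the cost.

Yes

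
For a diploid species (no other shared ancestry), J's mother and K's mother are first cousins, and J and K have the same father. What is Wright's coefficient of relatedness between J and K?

Relatedness sums over independent paths through distinct common ancestors.
J and K are related in two ways: second cousins through their mothers (r = 1/32) and half-sibs through their shared father (r = 1/4).
r = 1/32 + 1/4 = 9/32 = 0.28125.

0.28125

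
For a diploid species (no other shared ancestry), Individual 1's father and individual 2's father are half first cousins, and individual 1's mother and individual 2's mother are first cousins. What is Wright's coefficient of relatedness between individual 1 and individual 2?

0.046875

With two independent routes of shared ancestry, r is the sum of the two contributions.
Individual 1 and individual 2 are related in two ways: half second cousins through their fathers (r = 1/64) and second cousins through their mothers (r = 1/32).
r = 1/64 + 1/32 = 0.046875.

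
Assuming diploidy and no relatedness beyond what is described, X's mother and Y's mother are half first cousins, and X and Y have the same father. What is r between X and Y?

Independent pedigree routes through distinct common ancestors add.
X and Y are related in two ways: half second cousins through their mothers (r = 1/64) and half-sibs through their shared father (r = 1/4).
r = 1/64 + 1/4 = 0.265625.

0.265625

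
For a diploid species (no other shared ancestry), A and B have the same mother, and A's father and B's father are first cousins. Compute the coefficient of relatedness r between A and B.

Wright's path rule: contributions from independent ancestry routes add.
A and B are related in two ways: half-sibs through their shared mother (r = 1/4) and second cousins through their fathers (r = 1/32).
r = 1/4 + 1/32 = 0.28125.

0.28125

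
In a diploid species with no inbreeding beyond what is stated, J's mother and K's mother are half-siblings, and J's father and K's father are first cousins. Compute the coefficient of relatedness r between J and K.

Independent pedigree routes through distinct common ancestors add.
J and K are related in two ways: half first cousins through their mothers (r = 1/16) and second cousins through their fathers (r = 1/32).
r = 1/16 + 1/32 = 0.09375.

0.09375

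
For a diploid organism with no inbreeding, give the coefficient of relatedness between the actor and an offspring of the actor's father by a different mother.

0.25

Each parent–offspring link contributes a factor of 1/2, and independent paths through distinct common ancestors add.
Half-sibs share one parent — one path of length 2: r = (1/2)^2 = 1/4.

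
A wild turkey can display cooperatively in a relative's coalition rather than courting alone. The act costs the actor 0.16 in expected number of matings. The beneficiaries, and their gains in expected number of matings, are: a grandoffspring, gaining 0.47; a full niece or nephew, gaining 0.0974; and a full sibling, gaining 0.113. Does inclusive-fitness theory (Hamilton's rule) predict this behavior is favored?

Yes

Hamilton's rule: the trait is favored when the sum of r·B over every recipient exceeds the actor's cost C.
r to a grandoffspring = 1/4 (two parent–offspring links: r = (1/2)^2 = 1/4).
r to a full niece or nephew = 1/4 (full aunt/uncle↔niece/nephew: two paths of length 3 through the shared grandparent pair: r = 2·(1/2)^3 = 1/4).
r to a full sibling = 1/2 (full sibs share both parents — two paths of length 2: r = 2·(1/2)^2 = 1/2).
Summing one r·B term per recipient: 1·0.25·0.47 + 1·0.25·0.0974 + 1·0.5·0.113 = 0.19835.
0.19835 > 0.16: the indirect benefit exceeds the cost.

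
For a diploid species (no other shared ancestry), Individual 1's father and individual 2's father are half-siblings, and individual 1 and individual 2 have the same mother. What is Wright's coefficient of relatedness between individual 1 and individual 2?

0.3125

Independent pedigree routes through distinct common ancestors add.
Individual 1 and individual 2 are related in two ways: half first cousins through their fathers (r = 1/16) and half-sibs through their shared mother (r = 1/4).
r = 1/16 + 1/4 = 5/16 = 0.3125.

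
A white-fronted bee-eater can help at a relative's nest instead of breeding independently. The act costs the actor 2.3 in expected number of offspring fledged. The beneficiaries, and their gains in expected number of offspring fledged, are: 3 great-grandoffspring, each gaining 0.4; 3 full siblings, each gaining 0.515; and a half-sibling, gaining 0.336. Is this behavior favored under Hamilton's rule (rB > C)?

No

Hamilton's rule: the trait is favored when the sum of r·B over every recipient exceeds the actor's cost C.
r to a great-grandoffspring = 0.125 (three parent–offspring links: r = (1/2)^3 = 1/8).
r to a full sibling = 0.5 (full sibs share both parents — two paths of length 2: r = 2·(1/2)^2 = 1/2).
r to a half-sibling = 1/4 (half-sibs share one parent — one path of length 2: r = (1/2)^2 = 1/4).
Summing one r·B term per recipient: 3·0.125·0.4 + 3·0.5·0.515 + 1·0.25·0.336 = 1.0065.
1.0065 < 2.3: the indirect benefit is less than the cost.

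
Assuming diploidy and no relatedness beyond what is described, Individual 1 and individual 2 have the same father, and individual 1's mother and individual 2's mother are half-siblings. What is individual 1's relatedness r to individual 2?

Independent pedigree routes through distinct common ancestors add.
Individual 1 and individual 2 are related in two ways: half-sibs through their shared father (r = 1/4) and half first cousins through their mothers (r = 1/16).
r = 1/4 + 1/16 = 0.3125.

0.3125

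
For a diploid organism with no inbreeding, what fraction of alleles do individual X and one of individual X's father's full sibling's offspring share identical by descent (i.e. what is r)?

0.125

Each parent–offspring link contributes a factor of 1/2, and independent paths through distinct common ancestors add.
First cousins share one grandparent pair — two paths of length 4: r = 2·(1/2)^4 = 1/8.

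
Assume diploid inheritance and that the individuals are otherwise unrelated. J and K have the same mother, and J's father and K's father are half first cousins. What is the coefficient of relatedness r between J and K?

Wright's path rule: contributions from independent ancestry routes add.
J and K are related in two ways: half-sibs through their shared mother (r = 1/4) and half second cousins through their fathers (r = 1/64).
r = 1/4 + 1/64 = 17/64 = 0.265625.

0.265625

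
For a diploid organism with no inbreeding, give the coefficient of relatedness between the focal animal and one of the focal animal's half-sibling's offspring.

Each parent–offspring link contributes a factor of 1/2, and independent paths through distinct common ancestors add.
Half-aunt/uncle↔niece/nephew: one path of length 3: r = (1/2)^3 = 1/8.

0.125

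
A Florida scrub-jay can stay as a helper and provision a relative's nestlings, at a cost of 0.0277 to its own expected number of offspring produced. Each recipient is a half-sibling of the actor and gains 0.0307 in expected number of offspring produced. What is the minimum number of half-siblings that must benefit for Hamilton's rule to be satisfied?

r to a half-sibling = 0.25 (half-sibs share one parent — one path of length 2: r = (1/2)^2 = 1/4).
Hamilton's rule: n·r·B > C  ⇒  n > C/(r·B) = 0.0277/(0.25·0.0307) = 3.609.
The smallest integer exceeding 3.609 is 4.

4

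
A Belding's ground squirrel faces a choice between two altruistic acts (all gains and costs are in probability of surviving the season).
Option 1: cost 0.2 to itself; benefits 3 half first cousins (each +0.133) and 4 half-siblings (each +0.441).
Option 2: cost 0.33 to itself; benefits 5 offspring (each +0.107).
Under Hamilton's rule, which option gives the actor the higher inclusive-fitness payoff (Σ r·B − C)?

Option 1

Option 1: r to a half first cousin = 0.0625.
Option 1: r to a half-sibling = 0.25.
Option 1: Σ r·B − C = (3·0.0625·0.133 + 4·0.25·0.441) − 0.2 = 0.2659375.
Option 2: r to an offspring = 0.5.
Option 2: Σ r·B − C = (5·0.5·0.107) − 0.33 = -0.0625.
Option 1 has the higher net inclusive-fitness payoff.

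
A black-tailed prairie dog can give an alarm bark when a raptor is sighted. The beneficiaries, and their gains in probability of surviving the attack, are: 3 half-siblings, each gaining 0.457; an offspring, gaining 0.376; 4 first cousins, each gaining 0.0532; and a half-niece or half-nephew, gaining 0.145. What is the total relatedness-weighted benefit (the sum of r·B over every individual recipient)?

r to a half-sibling = 1/4 (half-sibs share one parent — one path of length 2: r = (1/2)^2 = 1/4).
r to an offspring = 1/2 (one parent–offspring link: r = (1/2)^1 = 1/2).
r to a first cousin = 1/8 (first cousins share one grandparent pair — two paths of length 4: r = 2·(1/2)^4 = 1/8).
r to a half-niece or half-nephew = 0.125 (half-aunt/uncle↔niece/nephew: one path of length 3: r = (1/2)^3 = 1/8).
Summing one r·B term per recipient: 3·0.25·0.457 + 1·0.5·0.376 + 4·0.125·0.0532 + 1·0.125·0.145 = 0.575475.

0.575475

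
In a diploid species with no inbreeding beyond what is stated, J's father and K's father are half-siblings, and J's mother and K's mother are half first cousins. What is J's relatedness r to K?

0.078125

Wright's path rule: contributions from independent ancestry routes add.
J and K are related in two ways: half first cousins through their fathers (r = 1/16) and half second cousins through their mothers (r = 1/64).
r = 1/16 + 1/64 = 5/64 = 0.078125.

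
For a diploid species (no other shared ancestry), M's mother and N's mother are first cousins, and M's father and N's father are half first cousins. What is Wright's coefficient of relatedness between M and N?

Independent pedigree routes through distinct common ancestors add.
M and N are related in two ways: second cousins through their mothers (r = 1/32) and half second cousins through their fathers (r = 1/64).
r = 1/32 + 1/64 = 3/64 = 0.046875.

0.046875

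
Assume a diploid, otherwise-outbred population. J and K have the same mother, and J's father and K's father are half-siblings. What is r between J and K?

Wright's path rule: contributions from independent ancestry routes add.
J and K are related in two ways: half-sibs through their shared mother (r = 1/4) and half first cousins through their fathers (r = 1/16).
r = 1/4 + 1/16 = 0.3125.

0.3125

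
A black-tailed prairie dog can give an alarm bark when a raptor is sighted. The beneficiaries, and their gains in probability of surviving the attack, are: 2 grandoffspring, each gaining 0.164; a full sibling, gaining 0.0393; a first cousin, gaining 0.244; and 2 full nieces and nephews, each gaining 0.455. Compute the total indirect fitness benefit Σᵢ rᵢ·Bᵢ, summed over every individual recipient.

r to a grandoffspring = 1/4 (two parent–offspring links: r = (1/2)^2 = 1/4).
r to a full sibling = 1/2 (full sibs share both parents — two paths of length 2: r = 2·(1/2)^2 = 1/2).
r to a first cousin = 1/8 (first cousins share one grandparent pair — two paths of length 4: r = 2·(1/2)^4 = 1/8).
r to a full niece or nephew = 0.25 (full aunt/uncle↔niece/nephew: two paths of length 3 through the shared grandparent pair: r = 2·(1/2)^3 = 1/4).
Summing one r·B term per recipient: 2·0.25·0.164 + 1·0.5·0.0393 + 1·0.125·0.244 + 2·0.25·0.455 = 0.35965.

0.35965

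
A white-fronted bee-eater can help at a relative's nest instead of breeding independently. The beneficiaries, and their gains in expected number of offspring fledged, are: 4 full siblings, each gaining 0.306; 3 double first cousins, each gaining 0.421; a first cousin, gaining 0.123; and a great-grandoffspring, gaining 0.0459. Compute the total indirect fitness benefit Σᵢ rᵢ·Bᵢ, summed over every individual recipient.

0.9488625

r to a full sibling = 0.5 (full sibs share both parents — two paths of length 2: r = 2·(1/2)^2 = 1/2).
r to a double first cousin = 0.25 (double first cousins share both grandparent pairs — four paths of length 4: r = 4·(1/2)^4 = 1/4).
r to a first cousin = 1/8 (first cousins share one grandparent pair — two paths of length 4: r = 2·(1/2)^4 = 1/8).
r to a great-grandoffspring = 1/8 (three parent–offspring links: r = (1/2)^3 = 1/8).
Summing one r·B term per recipient: 4·0.5·0.306 + 3·0.25·0.421 + 1·0.125·0.123 + 1·0.125·0.0459 = 0.9488625.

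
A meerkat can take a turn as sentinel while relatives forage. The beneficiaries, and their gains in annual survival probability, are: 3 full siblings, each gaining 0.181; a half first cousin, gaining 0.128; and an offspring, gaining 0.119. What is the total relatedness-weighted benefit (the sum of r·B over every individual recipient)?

r to a full sibling = 1/2 (full sibs share both parents — two paths of length 2: r = 2·(1/2)^2 = 1/2).
r to a half first cousin = 0.0625 (half first cousins share one grandparent — one path of length 4: r = (1/2)^4 = 1/16).
r to an offspring = 0.5 (one parent–offspring link: r = (1/2)^1 = 1/2).
Summing one r·B term per recipient: 3·0.5·0.181 + 1·0.0625·0.128 + 1·0.5·0.119 = 0.339.

0.339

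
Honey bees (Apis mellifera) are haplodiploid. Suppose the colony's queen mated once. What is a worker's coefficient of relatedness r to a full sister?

Haplodiploid full sisters inherit their father's entire haploid genome identically (contributing 1/2) and on average half of their mother's contribution (1/2 · 1/2 = 1/4); r = 1/2 + 1/4 = 3/4.

0.75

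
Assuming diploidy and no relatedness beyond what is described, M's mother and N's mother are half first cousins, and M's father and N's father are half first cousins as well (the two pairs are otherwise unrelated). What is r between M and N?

0.03125

Wright's path rule: contributions from independent ancestry routes add.
M and N are related in two ways: half second cousins through their mothers (r = 1/64) and half second cousins through their fathers (r = 1/64).
r = 1/64 + 1/64 = 0.03125.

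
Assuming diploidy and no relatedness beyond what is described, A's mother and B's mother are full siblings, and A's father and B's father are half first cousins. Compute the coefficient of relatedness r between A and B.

Wright's path rule: contributions from independent ancestry routes add.
A and B are related in two ways: first cousins through their mothers (r = 1/8) and half second cousins through their fathers (r = 1/64).
r = 1/8 + 1/64 = 0.140625.

0.140625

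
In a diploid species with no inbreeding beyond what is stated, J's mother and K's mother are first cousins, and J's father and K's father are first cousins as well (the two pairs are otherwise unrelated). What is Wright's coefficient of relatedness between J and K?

0.0625

Independent pedigree routes through distinct common ancestors add.
J and K are related in two ways: second cousins through their mothers (r = 1/32) and second cousins through their fathers (r = 1/32).
r = 1/32 + 1/32 = 1/16 = 0.0625.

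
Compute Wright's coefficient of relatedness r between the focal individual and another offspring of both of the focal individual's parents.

Each parent–offspring link contributes a factor of 1/2, and independent paths through distinct common ancestors add.
Full sibs share both parents — two paths of length 2: r = 2·(1/2)^2 = 1/2.

0.5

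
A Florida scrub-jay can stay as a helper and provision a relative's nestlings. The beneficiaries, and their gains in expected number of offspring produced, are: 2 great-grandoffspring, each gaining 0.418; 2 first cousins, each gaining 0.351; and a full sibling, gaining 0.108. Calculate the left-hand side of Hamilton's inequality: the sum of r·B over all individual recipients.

0.24625

r to a great-grandoffspring = 0.125 (three parent–offspring links: r = (1/2)^3 = 1/8).
r to a first cousin = 0.125 (first cousins share one grandparent pair — two paths of length 4: r = 2·(1/2)^4 = 1/8).
r to a full sibling = 1/2 (full sibs share both parents — two paths of length 2: r = 2·(1/2)^2 = 1/2).
Summing one r·B term per recipient: 2·0.125·0.418 + 2·0.125·0.351 + 1·0.5·0.108 = 0.24625.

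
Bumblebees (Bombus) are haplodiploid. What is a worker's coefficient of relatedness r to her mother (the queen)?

One meiotic link between diploid queen and diploid daughter: r = 1/2.

0.5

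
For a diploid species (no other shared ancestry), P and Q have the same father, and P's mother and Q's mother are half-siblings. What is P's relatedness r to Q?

0.3125

With two independent routes of shared ancestry, r is the sum of the two contributions.
P and Q are related in two ways: half-sibs through their shared father (r = 1/4) and half first cousins through their mothers (r = 1/16).
r = 1/4 + 1/16 = 0.3125.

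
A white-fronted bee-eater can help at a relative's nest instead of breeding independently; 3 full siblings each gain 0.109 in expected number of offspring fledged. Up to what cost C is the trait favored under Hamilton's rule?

r to a full sibling = 0.5 (full sibs share both parents — two paths of length 2: r = 2·(1/2)^2 = 1/2).
Hamilton's rule: n·r·B > C, so the trait is favored while C < n·r·B = 3·0.5·0.109 = 0.1635.

0.1635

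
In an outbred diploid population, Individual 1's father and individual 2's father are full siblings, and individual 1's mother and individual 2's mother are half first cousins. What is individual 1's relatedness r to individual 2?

0.140625

Wright's path rule: contributions from independent ancestry routes add.
Individual 1 and individual 2 are related in two ways: first cousins through their fathers (r = 1/8) and half second cousins through their mothers (r = 1/64).
r = 1/8 + 1/64 = 9/64 = 0.140625.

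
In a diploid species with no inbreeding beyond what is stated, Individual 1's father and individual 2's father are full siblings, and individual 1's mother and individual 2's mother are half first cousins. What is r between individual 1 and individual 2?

Independent pedigree routes through distinct common ancestors add.
Individual 1 and individual 2 are related in two ways: first cousins through their fathers (r = 1/8) and half second cousins through their mothers (r = 1/64).
r = 1/8 + 1/64 = 9/64 = 0.140625.

0.140625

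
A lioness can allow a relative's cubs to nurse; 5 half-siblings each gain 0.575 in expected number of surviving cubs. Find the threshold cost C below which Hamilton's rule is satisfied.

r to a half-sibling = 1/4 (half-sibs share one parent — one path of length 2: r = (1/2)^2 = 1/4).
Hamilton's rule: n·r·B > C, so the trait is favored while C < n·r·B = 5·0.25·0.575 = 0.71875.

0.71875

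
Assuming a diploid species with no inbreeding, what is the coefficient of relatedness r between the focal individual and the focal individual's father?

Each parent–offspring link contributes a factor of 1/2, and independent paths through distinct common ancestors add.
One parent–offspring link: r = (1/2)^1 = 1/2.

0.5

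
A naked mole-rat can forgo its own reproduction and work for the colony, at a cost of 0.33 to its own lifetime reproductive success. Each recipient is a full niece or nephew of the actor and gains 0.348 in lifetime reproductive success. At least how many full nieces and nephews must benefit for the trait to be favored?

r to a full niece or nephew = 0.25 (full aunt/uncle↔niece/nephew: two paths of length 3 through the shared grandparent pair: r = 2·(1/2)^3 = 1/4).
Hamilton's rule: n·r·B > C  ⇒  n > C/(r·B) = 0.33/(0.25·0.348) = 3.793.
The smallest integer exceeding 3.793 is 4.

4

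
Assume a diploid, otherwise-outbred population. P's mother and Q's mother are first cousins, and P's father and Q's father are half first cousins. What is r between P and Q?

Wright's path rule: contributions from independent ancestry routes add.
P and Q are related in two ways: second cousins through their mothers (r = 1/32) and half second cousins through their fathers (r = 1/64).
r = 1/32 + 1/64 = 0.046875.

0.046875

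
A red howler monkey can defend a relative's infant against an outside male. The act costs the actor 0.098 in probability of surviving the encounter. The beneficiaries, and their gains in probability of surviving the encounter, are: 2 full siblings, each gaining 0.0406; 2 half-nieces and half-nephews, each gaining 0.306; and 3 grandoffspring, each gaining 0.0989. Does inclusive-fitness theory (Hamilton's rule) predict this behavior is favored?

Hamilton's rule: the trait is favored when the sum of r·B over every recipient exceeds the actor's cost C.
r to a full sibling = 0.5 (full sibs share both parents — two paths of length 2: r = 2·(1/2)^2 = 1/2).
r to a half-niece or half-nephew = 1/8 (half-aunt/uncle↔niece/nephew: one path of length 3: r = (1/2)^3 = 1/8).
r to a grandoffspring = 0.25 (two parent–offspring links: r = (1/2)^2 = 1/4).
Summing one r·B term per recipient: 2·0.5·0.0406 + 2·0.125·0.306 + 3·0.25·0.0989 = 0.191275.
0.191275 > 0.098: the indirect benefit exceeds the cost.

Yes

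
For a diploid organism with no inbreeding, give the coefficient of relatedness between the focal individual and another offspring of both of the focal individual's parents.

0.5

Each parent–offspring link contributes a factor of 1/2, and independent paths through distinct common ancestors add.
Full sibs share both parents — two paths of length 2: r = 2·(1/2)^2 = 1/2.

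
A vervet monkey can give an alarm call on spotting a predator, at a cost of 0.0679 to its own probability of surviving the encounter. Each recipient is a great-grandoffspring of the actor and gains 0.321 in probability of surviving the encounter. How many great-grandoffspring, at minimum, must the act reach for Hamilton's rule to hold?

r to a great-grandoffspring = 0.125 (three parent–offspring links: r = (1/2)^3 = 1/8).
Hamilton's rule: n·r·B > C  ⇒  n > C/(r·B) = 0.0679/(0.125·0.321) = 1.692.
The smallest integer exceeding 1.692 is 2.

2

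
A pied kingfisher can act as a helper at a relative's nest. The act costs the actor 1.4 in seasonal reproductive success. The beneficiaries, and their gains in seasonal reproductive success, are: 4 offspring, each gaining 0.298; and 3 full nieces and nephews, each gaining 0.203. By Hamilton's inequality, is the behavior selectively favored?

Hamilton's rule: the trait is favored when the sum of r·B over every recipient exceeds the actor's cost C.
r to an offspring = 1/2 (one parent–offspring link: r = (1/2)^1 = 1/2).
r to a full niece or nephew = 1/4 (full aunt/uncle↔niece/nephew: two paths of length 3 through the shared grandparent pair: r = 2·(1/2)^3 = 1/4).
Summing one r·B term per recipient: 4·0.5·0.298 + 3·0.25·0.203 = 0.74825.
0.74825 < 1.4: the indirect benefit is less than the cost.

No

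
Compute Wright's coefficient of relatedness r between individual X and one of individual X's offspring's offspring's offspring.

Each parent–offspring link contributes a factor of 1/2, and independent paths through distinct common ancestors add.
Three parent–offspring links: r = (1/2)^3 = 1/8.

0.125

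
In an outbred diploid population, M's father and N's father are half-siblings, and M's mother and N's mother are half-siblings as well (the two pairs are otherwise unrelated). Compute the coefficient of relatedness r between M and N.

Wright's path rule: contributions from independent ancestry routes add.
M and N are related in two ways: half first cousins through their fathers (r = 1/16) and half first cousins through their mothers (r = 1/16).
r = 1/16 + 1/16 = 0.125.

0.125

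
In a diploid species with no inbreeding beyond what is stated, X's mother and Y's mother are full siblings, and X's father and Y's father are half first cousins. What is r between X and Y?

0.140625

Wright's path rule: contributions from independent ancestry routes add.
X and Y are related in two ways: first cousins through their mothers (r = 1/8) and half second cousins through their fathers (r = 1/64).
r = 1/8 + 1/64 = 0.140625.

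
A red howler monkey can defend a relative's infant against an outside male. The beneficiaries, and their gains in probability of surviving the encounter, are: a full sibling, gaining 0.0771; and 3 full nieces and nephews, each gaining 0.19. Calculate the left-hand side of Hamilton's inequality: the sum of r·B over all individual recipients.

r to a full sibling = 0.5 (full sibs share both parents — two paths of length 2: r = 2·(1/2)^2 = 1/2).
r to a full niece or nephew = 1/4 (full aunt/uncle↔niece/nephew: two paths of length 3 through the shared grandparent pair: r = 2·(1/2)^3 = 1/4).
Summing one r·B term per recipient: 1·0.5·0.0771 + 3·0.25·0.19 = 0.18105.

0.18105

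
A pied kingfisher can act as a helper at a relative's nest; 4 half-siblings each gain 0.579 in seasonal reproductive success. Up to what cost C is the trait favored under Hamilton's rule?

0.579

r to a half-sibling = 1/4 (half-sibs share one parent — one path of length 2: r = (1/2)^2 = 1/4).
Hamilton's rule: n·r·B > C, so the trait is favored while C < n·r·B = 4·0.25·0.579 = 0.579.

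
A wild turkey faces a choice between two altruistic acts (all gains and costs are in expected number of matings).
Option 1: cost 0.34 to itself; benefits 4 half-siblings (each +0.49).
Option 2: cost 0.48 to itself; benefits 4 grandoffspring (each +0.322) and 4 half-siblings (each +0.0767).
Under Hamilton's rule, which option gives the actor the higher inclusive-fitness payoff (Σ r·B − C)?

Option 1: r to a half-sibling = 0.25.
Option 1: Σ r·B − C = (4·0.25·0.49) − 0.34 = 0.15.
Option 2: r to a grandoffspring = 0.25.
Option 2: r to a half-sibling = 0.25.
Option 2: Σ r·B − C = (4·0.25·0.322 + 4·0.25·0.0767) − 0.48 = -0.0813.
Option 1 has the higher net inclusive-fitness payoff.

Option 1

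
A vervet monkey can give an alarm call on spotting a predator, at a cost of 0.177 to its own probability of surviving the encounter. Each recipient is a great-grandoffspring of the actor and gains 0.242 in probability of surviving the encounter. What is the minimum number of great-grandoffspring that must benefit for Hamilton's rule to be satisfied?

r to a great-grandoffspring = 1/8 (three parent–offspring links: r = (1/2)^3 = 1/8).
Hamilton's rule: n·r·B > C  ⇒  n > C/(r·B) = 0.177/(0.125·0.242) = 5.851.
The smallest integer exceeding 5.851 is 6.

6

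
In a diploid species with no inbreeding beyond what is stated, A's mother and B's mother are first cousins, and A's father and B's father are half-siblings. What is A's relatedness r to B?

0.09375

Independent pedigree routes through distinct common ancestors add.
A and B are related in two ways: second cousins through their mothers (r = 1/32) and half first cousins through their fathers (r = 1/16).
r = 1/32 + 1/16 = 0.09375.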